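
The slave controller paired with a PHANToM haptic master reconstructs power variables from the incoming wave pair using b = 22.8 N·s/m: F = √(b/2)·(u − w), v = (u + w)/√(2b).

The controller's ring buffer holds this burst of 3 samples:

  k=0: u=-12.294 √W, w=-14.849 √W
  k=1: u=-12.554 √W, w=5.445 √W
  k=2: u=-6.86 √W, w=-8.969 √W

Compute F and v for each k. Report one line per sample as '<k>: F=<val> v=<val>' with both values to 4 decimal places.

0: F=8.6267 v=-4.0195
1: F=-60.7716 v=-1.0528
2: F=7.1208 v=-2.3441

k=0: u−w=2.5550, u+w=-27.1430; √(b/2)=3.3764, √(2b)=6.7528; F=3.3764×2.555=8.6267, v=-27.1430/6.7528=-4.0195
k=1: u−w=-17.9990, u+w=-7.1090; √(b/2)=3.3764, √(2b)=6.7528; F=3.3764×(-17.999)=-60.7716, v=-7.1090/6.7528=-1.0528
k=2: u−w=2.1090, u+w=-15.8290; √(b/2)=3.3764, √(2b)=6.7528; F=3.3764×2.109=7.1208, v=-15.8290/6.7528=-2.3441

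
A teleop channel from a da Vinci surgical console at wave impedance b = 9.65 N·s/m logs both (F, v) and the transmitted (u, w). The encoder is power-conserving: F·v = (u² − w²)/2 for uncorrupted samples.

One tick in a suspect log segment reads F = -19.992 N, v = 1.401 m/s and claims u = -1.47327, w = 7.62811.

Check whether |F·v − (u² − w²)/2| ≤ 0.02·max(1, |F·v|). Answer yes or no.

yes

F·v = (-19.992)×1.401 = -28.00879 W.
(u² − w²)/2 = (2.17052 − 58.18806)/2 = -28.00877 W.
|Δ| = 0.00002;  2% of max(1, |F·v|) = 0.56018.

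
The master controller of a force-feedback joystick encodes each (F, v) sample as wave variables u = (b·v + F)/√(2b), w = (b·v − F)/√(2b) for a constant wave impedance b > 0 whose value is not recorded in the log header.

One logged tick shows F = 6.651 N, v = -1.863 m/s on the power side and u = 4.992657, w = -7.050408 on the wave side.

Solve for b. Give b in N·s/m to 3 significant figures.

b = 0.61 N·s/m

u + w = -2.057751;  u + w = √(2b)·v, so √(2b) = -2.057751/(-1.863) = 1.104536.
b = (√(2b))²/2 = 1.220000/2 = 0.610000.
(Check via u − w = 2F/√(2b): u − w = 12.043065, 2F/√(2b) = 12.043064.)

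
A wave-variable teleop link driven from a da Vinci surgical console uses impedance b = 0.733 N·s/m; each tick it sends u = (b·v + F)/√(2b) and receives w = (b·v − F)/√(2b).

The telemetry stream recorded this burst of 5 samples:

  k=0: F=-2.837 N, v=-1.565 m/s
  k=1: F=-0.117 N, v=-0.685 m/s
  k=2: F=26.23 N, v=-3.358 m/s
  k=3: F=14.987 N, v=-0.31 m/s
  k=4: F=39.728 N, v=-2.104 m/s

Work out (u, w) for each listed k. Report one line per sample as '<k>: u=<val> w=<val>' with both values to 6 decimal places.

k=0: b·v=0.733×(-1.565)=-1.147145; √(2b)=1.210785; u=(-1.147145+(-2.837))/1.210785=-3.290547, w=(-1.147145−(-2.837))/1.210785=1.395669
k=1: b·v=0.733×(-0.685)=-0.502105; √(2b)=1.210785; u=(-0.502105+(-0.117))/1.210785=-0.511325, w=(-0.502105−(-0.117))/1.210785=-0.318062
k=2: b·v=0.733×(-3.358)=-2.461414; √(2b)=1.210785; u=(-2.461414+26.23)/1.210785=19.630726, w=(-2.461414−26.23)/1.210785=-23.696542
k=3: b·v=0.733×(-0.31)=-0.227230; √(2b)=1.210785; u=(-0.227230+14.987)/1.210785=12.190250, w=(-0.227230−14.987)/1.210785=-12.565593
k=4: b·v=0.733×(-2.104)=-1.542232; √(2b)=1.210785; u=(-1.542232+39.728)/1.210785=31.538029, w=(-1.542232−39.728)/1.210785=-34.085520

0: u=-3.290547 w=1.395669
1: u=-0.511325 w=-0.318062
2: u=19.630726 w=-23.696542
3: u=12.190250 w=-12.565593
4: u=31.538029 w=-34.085520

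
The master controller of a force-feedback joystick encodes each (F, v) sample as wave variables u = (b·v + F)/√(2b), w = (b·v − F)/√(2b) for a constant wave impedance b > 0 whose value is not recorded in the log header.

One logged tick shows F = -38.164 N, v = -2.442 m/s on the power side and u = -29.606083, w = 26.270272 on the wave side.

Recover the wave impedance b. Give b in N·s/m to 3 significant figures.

b = 0.933 N·s/m

u + w = -3.335811;  u + w = √(2b)·v, so √(2b) = -3.335811/(-2.442) = 1.366016.
b = (√(2b))²/2 = 1.866000/2 = 0.933000.
(Check via u − w = 2F/√(2b): u − w = -55.876355, 2F/√(2b) = -55.876360.)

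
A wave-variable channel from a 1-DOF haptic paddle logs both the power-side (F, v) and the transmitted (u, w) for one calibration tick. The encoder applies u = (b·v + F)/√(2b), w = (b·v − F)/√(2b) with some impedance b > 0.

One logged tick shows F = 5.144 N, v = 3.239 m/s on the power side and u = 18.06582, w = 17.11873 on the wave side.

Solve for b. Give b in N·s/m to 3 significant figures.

b = 59 N·s/m

u + w = 35.18455;  u + w = √(2b)·v, so √(2b) = 35.18455/3.239 = 10.86278.
b = (√(2b))²/2 = 118.00003/2 = 59.00001.
(Check via u − w = 2F/√(2b): u − w = 0.94709, 2F/√(2b) = 0.94709.)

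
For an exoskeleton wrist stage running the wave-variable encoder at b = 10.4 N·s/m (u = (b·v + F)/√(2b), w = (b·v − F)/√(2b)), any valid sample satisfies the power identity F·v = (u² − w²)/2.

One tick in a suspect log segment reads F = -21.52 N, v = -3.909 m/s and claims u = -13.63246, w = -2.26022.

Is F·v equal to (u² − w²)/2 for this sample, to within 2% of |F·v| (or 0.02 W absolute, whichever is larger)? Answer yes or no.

F·v = (-21.52)×(-3.909) = 84.1217 W.
(u² − w²)/2 = (185.8440 − 5.1086)/2 = 90.3677 W.
|Δ| = 6.2460;  2% of max(1, |F·v|) = 1.6824.

no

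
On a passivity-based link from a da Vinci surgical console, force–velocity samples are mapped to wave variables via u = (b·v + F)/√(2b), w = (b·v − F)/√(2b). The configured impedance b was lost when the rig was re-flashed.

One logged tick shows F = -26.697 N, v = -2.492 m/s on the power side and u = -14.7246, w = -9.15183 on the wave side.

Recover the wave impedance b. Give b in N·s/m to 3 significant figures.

u + w = -23.8764;  u + w = √(2b)·v, so √(2b) = -23.8764/(-2.492) = 9.5812.
b = (√(2b))²/2 = 91.8000/2 = 45.9000.
(Check via u − w = 2F/√(2b): u − w = -5.5728, 2F/√(2b) = -5.5728.)

b = 45.9 N·s/m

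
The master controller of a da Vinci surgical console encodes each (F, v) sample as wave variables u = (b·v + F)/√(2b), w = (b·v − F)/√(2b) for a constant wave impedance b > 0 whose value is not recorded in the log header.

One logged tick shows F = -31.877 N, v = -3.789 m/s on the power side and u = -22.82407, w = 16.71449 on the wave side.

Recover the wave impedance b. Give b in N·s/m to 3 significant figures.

u + w = -6.10958;  u + w = √(2b)·v, so √(2b) = -6.10958/(-3.789) = 1.61245.
b = (√(2b))²/2 = 2.60000/2 = 1.30000.
(Check via u − w = 2F/√(2b): u − w = -39.53856, 2F/√(2b) = -39.53855.)

b = 1.3 N·s/m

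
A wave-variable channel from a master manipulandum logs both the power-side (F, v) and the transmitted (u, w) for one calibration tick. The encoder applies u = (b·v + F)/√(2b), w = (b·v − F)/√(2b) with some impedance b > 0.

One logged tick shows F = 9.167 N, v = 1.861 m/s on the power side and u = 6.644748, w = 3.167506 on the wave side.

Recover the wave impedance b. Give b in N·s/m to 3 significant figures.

u + w = 9.812254;  u + w = √(2b)·v, so √(2b) = 9.812254/1.861 = 5.272571.
b = (√(2b))²/2 = 27.800001/2 = 13.900001.
(Check via u − w = 2F/√(2b): u − w = 3.477242, 2F/√(2b) = 3.477241.)

b = 13.9 N·s/m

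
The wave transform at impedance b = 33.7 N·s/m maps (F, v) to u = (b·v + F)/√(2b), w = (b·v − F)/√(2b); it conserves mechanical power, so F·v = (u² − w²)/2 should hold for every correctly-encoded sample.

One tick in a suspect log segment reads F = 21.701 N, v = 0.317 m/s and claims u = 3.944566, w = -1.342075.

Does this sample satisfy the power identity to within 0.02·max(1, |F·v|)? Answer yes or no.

F·v = 21.701×0.317 = 6.879217 W.
(u² − w²)/2 = (15.559601 − 1.801165)/2 = 6.879218 W.
|Δ| = 0.000001;  2% of max(1, |F·v|) = 0.137584.

yes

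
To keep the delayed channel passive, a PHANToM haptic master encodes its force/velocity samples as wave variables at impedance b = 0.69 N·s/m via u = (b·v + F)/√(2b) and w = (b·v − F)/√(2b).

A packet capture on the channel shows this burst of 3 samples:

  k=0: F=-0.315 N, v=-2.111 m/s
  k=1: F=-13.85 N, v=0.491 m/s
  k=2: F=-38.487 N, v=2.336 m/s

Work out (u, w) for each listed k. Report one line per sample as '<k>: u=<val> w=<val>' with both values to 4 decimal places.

0: u=-1.5081 w=-0.9718
1: u=-11.5015 w=12.0783
2: u=-31.3902 w=34.1344

k=0: b·v=0.69×(-2.111)=-1.4566; √(2b)=1.1747; u=(-1.4566+(-0.315))/1.1747=-1.5081, w=(-1.4566−(-0.315))/1.1747=-0.9718
k=1: b·v=0.69×0.491=0.3388; √(2b)=1.1747; u=(0.3388+(-13.85))/1.1747=-11.5015, w=(0.3388−(-13.85))/1.1747=12.0783
k=2: b·v=0.69×2.336=1.6118; √(2b)=1.1747; u=(1.6118+(-38.487))/1.1747=-31.3902, w=(1.6118−(-38.487))/1.1747=34.1344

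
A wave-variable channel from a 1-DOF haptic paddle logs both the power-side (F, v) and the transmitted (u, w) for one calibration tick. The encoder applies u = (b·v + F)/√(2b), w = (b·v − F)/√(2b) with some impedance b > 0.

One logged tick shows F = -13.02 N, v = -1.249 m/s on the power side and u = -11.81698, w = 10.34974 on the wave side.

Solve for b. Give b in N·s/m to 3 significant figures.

u + w = -1.46724;  u + w = √(2b)·v, so √(2b) = -1.46724/(-1.249) = 1.17473.
b = (√(2b))²/2 = 1.37999/2 = 0.69000.
(Check via u − w = 2F/√(2b): u − w = -22.16672, 2F/√(2b) = -22.16676.)

b = 0.69 N·s/m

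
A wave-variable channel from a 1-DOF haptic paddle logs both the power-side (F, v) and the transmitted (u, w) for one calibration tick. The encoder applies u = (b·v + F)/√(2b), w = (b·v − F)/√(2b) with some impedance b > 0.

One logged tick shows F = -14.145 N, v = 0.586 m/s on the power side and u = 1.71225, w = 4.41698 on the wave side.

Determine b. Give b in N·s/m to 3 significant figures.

u + w = 6.1292;  u + w = √(2b)·v, so √(2b) = 6.1292/0.586 = 10.4594.
b = (√(2b))²/2 = 109.3998/2 = 54.6999.
(Check via u − w = 2F/√(2b): u − w = -2.7047, 2F/√(2b) = -2.7047.)

b = 54.7 N·s/m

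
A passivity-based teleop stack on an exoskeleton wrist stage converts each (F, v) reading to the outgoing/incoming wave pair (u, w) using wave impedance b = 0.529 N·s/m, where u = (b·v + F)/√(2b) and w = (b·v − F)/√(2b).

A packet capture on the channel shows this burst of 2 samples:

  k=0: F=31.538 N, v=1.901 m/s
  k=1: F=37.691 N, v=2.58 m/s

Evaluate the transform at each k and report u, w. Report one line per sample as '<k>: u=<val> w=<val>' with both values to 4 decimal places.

k=0: b·v=0.529×1.901=1.0056; √(2b)=1.0286; u=(1.0056+31.538)/1.0286=31.6390, w=(1.0056−31.538)/1.0286=-29.6837
k=1: b·v=0.529×2.58=1.3648; √(2b)=1.0286; u=(1.3648+37.691)/1.0286=37.9702, w=(1.3648−37.691)/1.0286=-35.3164

0: u=31.6390 w=-29.6837
1: u=37.9702 w=-35.3164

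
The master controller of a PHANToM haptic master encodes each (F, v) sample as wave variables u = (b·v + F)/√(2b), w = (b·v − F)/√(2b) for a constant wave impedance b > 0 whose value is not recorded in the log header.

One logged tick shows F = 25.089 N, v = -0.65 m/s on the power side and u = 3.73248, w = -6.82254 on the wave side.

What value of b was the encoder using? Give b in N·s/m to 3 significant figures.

u + w = -3.09006;  u + w = √(2b)·v, so √(2b) = -3.09006/(-0.65) = 4.75394.
b = (√(2b))²/2 = 22.59993/2 = 11.29997.
(Check via u − w = 2F/√(2b): u − w = 10.55502, 2F/√(2b) = 10.55504.)

b = 11.3 N·s/m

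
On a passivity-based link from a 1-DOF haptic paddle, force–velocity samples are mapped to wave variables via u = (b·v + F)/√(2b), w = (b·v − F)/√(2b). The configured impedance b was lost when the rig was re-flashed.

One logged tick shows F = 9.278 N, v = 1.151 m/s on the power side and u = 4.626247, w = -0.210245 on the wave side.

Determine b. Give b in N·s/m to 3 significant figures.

u + w = 4.416002;  u + w = √(2b)·v, so √(2b) = 4.416002/1.151 = 3.836666.
b = (√(2b))²/2 = 14.720002/2 = 7.360001.
(Check via u − w = 2F/√(2b): u − w = 4.836492, 2F/√(2b) = 4.836491.)

b = 7.36 N·s/m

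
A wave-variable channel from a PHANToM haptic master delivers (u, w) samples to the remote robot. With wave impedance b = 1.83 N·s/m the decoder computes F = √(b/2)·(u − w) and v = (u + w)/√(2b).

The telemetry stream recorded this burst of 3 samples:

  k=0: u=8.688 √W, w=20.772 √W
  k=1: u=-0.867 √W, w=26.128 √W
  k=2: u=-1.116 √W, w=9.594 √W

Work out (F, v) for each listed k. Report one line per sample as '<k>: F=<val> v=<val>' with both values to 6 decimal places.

k=0: u−w=-12.084000, u+w=29.460000; √(b/2)=0.956556, √(2b)=1.913113; F=0.956556×(-12.084)=-11.559027, v=29.460000/1.913113=15.398989
k=1: u−w=-26.995000, u+w=25.261000; √(b/2)=0.956556, √(2b)=1.913113; F=0.956556×(-26.995)=-25.822238, v=25.261000/1.913113=13.204136
k=2: u−w=-10.710000, u+w=8.478000; √(b/2)=0.956556, √(2b)=1.913113; F=0.956556×(-10.71)=-10.244718, v=8.478000/1.913113=4.431522

0: F=-11.559027 v=15.398989
1: F=-25.822238 v=13.204136
2: F=-10.244718 v=4.431522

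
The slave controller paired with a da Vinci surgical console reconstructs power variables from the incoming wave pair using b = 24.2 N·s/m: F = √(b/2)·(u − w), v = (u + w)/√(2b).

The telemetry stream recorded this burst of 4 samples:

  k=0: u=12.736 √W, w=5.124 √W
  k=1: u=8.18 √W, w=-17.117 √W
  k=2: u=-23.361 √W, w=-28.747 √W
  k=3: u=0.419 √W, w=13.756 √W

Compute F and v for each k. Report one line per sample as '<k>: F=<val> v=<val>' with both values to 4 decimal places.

0: F=26.4784 v=2.5672
1: F=87.9958 v=-1.2846
2: F=18.7352 v=-7.4900
3: F=-46.3928 v=2.0375

k=0: u−w=7.6120, u+w=17.8600; √(b/2)=3.4785, √(2b)=6.9570; F=3.4785×7.612=26.4784, v=17.8600/6.9570=2.5672
k=1: u−w=25.2970, u+w=-8.9370; √(b/2)=3.4785, √(2b)=6.9570; F=3.4785×25.297=87.9958, v=-8.9370/6.9570=-1.2846
k=2: u−w=5.3860, u+w=-52.1080; √(b/2)=3.4785, √(2b)=6.9570; F=3.4785×5.386=18.7352, v=-52.1080/6.9570=-7.4900
k=3: u−w=-13.3370, u+w=14.1750; √(b/2)=3.4785, √(2b)=6.9570; F=3.4785×(-13.337)=-46.3928, v=14.1750/6.9570=2.0375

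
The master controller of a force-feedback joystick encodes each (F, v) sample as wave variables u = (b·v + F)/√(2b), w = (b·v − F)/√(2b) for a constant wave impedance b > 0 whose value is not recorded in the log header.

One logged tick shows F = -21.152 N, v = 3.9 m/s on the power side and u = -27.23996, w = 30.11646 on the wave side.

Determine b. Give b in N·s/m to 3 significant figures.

b = 0.272 N·s/m

u + w = 2.87650;  u + w = √(2b)·v, so √(2b) = 2.87650/3.9 = 0.73756.
b = (√(2b))²/2 = 0.54400/2 = 0.27200.
(Check via u − w = 2F/√(2b): u − w = -57.35642, 2F/√(2b) = -57.35637.)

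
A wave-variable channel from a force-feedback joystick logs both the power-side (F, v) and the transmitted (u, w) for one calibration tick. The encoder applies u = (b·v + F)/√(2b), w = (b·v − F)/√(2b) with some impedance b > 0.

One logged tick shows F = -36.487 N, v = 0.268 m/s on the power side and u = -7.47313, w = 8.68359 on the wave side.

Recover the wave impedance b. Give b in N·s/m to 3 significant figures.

u + w = 1.21046;  u + w = √(2b)·v, so √(2b) = 1.21046/0.268 = 4.51664.
b = (√(2b))²/2 = 20.40005/2 = 10.20003.
(Check via u − w = 2F/√(2b): u − w = -16.15672, 2F/√(2b) = -16.15669.)

b = 10.2 N·s/m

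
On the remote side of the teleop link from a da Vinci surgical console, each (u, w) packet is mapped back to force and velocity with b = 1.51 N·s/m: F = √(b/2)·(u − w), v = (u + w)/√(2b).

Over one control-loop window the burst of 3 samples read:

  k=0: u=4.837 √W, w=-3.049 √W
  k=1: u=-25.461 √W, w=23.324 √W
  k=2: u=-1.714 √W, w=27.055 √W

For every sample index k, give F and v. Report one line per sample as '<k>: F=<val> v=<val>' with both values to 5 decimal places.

k=0: u−w=7.88600, u+w=1.78800; √(b/2)=0.86891, √(2b)=1.73781; F=0.86891×7.886=6.85220, v=1.78800/1.73781=1.02888
k=1: u−w=-48.78500, u+w=-2.13700; √(b/2)=0.86891, √(2b)=1.73781; F=0.86891×(-48.785)=-42.38965, v=-2.13700/1.73781=-1.22971
k=2: u−w=-28.76900, u+w=25.34100; √(b/2)=0.86891, √(2b)=1.73781; F=0.86891×(-28.769)=-24.99760, v=25.34100/1.73781=14.58211

0: F=6.85220 v=1.02888
1: F=-42.38965 v=-1.22971
2: F=-24.99760 v=14.58211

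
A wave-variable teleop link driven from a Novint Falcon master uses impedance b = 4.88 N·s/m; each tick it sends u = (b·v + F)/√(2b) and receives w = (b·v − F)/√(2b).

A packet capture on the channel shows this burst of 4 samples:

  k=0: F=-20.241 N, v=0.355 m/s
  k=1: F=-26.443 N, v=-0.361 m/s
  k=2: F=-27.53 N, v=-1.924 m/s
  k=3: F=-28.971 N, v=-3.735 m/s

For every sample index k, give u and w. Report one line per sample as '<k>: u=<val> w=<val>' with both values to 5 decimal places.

0: u=-5.92446 w=7.03351
1: u=-9.02810 w=7.90030
2: u=-11.81752 w=5.80675
3: u=-15.10765 w=3.43913

k=0: b·v=4.88×0.355=1.73240; √(2b)=3.12410; u=(1.73240+(-20.241))/3.12410=-5.92446, w=(1.73240−(-20.241))/3.12410=7.03351
k=1: b·v=4.88×(-0.361)=-1.76168; √(2b)=3.12410; u=(-1.76168+(-26.443))/3.12410=-9.02810, w=(-1.76168−(-26.443))/3.12410=7.90030
k=2: b·v=4.88×(-1.924)=-9.38912; √(2b)=3.12410; u=(-9.38912+(-27.53))/3.12410=-11.81752, w=(-9.38912−(-27.53))/3.12410=5.80675
k=3: b·v=4.88×(-3.735)=-18.22680; √(2b)=3.12410; u=(-18.22680+(-28.971))/3.12410=-15.10765, w=(-18.22680−(-28.971))/3.12410=3.43913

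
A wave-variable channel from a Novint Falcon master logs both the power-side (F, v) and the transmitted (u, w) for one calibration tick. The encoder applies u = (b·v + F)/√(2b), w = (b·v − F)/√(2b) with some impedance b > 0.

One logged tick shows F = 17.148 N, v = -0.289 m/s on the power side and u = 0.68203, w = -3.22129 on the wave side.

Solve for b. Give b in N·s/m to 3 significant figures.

u + w = -2.5393;  u + w = √(2b)·v, so √(2b) = -2.5393/(-0.289) = 8.7864.
b = (√(2b))²/2 = 77.2002/2 = 38.6001.
(Check via u − w = 2F/√(2b): u − w = 3.9033, 2F/√(2b) = 3.9033.)

b = 38.6 N·s/m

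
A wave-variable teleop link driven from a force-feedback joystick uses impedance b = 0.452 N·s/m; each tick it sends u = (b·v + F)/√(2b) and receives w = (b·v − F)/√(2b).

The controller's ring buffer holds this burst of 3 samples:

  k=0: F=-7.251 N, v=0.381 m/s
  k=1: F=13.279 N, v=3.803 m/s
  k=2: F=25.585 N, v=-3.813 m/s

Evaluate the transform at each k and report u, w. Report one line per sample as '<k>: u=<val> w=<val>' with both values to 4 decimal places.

0: u=-7.4452 w=7.8074
1: u=15.7742 w=-12.1584
2: u=25.0965 w=-28.7219

k=0: b·v=0.452×0.381=0.1722; √(2b)=0.9508; u=(0.1722+(-7.251))/0.9508=-7.4452, w=(0.1722−(-7.251))/0.9508=7.8074
k=1: b·v=0.452×3.803=1.7190; √(2b)=0.9508; u=(1.7190+13.279)/0.9508=15.7742, w=(1.7190−13.279)/0.9508=-12.1584
k=2: b·v=0.452×(-3.813)=-1.7235; √(2b)=0.9508; u=(-1.7235+25.585)/0.9508=25.0965, w=(-1.7235−25.585)/0.9508=-28.7219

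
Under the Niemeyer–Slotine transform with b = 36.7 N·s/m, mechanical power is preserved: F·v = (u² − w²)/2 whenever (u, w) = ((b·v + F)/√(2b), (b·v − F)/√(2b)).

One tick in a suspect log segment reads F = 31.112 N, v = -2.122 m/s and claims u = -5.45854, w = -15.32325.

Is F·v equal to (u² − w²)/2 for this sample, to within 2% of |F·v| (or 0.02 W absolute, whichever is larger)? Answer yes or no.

F·v = 31.112×(-2.122) = -66.01966 W.
(u² − w²)/2 = (29.79566 − 234.80199)/2 = -102.50317 W.
|Δ| = 36.48350;  2% of max(1, |F·v|) = 1.32039.

no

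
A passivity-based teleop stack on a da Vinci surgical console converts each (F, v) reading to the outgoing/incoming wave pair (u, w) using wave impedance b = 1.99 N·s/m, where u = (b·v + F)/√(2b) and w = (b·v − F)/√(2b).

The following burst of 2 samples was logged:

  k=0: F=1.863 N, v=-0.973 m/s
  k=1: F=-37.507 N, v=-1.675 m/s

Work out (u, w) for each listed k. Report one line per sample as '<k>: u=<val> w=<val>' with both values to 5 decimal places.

k=0: b·v=1.99×(-0.973)=-1.93627; √(2b)=1.99499; u=(-1.93627+1.863)/1.99499=-0.03673, w=(-1.93627−1.863)/1.99499=-1.90440
k=1: b·v=1.99×(-1.675)=-3.33325; √(2b)=1.99499; u=(-3.33325+(-37.507))/1.99499=-20.47137, w=(-3.33325−(-37.507))/1.99499=17.12975

0: u=-0.03673 w=-1.90440
1: u=-20.47137 w=17.12975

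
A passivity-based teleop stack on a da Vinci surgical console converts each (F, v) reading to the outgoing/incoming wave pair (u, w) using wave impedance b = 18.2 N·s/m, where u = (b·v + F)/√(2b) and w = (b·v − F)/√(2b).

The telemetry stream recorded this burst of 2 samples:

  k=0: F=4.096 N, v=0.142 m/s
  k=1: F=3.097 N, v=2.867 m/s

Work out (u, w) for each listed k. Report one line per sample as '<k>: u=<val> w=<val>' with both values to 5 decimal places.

0: u=1.10727 w=-0.25055
1: u=9.16197 w=8.13533

k=0: b·v=18.2×0.142=2.58440; √(2b)=6.03324; u=(2.58440+4.096)/6.03324=1.10727, w=(2.58440−4.096)/6.03324=-0.25055
k=1: b·v=18.2×2.867=52.17940; √(2b)=6.03324; u=(52.17940+3.097)/6.03324=9.16197, w=(52.17940−3.097)/6.03324=8.13533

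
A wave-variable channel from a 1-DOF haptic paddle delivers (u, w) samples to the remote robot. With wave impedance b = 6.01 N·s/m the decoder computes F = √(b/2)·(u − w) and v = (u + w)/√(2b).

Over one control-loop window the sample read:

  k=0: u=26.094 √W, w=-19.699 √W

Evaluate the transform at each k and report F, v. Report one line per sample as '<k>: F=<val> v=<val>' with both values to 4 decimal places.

k=0: u−w=45.7930, u+w=6.3950; √(b/2)=1.7335, √(2b)=3.4670; F=1.7335×45.793=79.3819, v=6.3950/3.4670=1.8445

0: F=79.3819 v=1.8445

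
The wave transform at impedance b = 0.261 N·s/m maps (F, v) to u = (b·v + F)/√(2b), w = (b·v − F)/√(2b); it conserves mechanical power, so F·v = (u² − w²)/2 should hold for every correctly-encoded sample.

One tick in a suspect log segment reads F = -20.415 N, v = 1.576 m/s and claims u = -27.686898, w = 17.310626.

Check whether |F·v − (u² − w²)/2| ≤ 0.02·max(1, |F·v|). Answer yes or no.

F·v = (-20.415)×1.576 = -32.174040 W.
(u² − w²)/2 = (766.564321 − 299.657773)/2 = 233.453274 W.
|Δ| = 265.627314;  2% of max(1, |F·v|) = 0.643481.

no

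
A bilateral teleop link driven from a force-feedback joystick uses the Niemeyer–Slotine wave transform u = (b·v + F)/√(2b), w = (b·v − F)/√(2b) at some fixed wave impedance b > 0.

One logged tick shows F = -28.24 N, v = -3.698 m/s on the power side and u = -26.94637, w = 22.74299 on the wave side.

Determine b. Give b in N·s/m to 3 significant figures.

u + w = -4.20338;  u + w = √(2b)·v, so √(2b) = -4.20338/(-3.698) = 1.13666.
b = (√(2b))²/2 = 1.29200/2 = 0.64600.
(Check via u − w = 2F/√(2b): u − w = -49.68936, 2F/√(2b) = -49.68931.)

b = 0.646 N·s/m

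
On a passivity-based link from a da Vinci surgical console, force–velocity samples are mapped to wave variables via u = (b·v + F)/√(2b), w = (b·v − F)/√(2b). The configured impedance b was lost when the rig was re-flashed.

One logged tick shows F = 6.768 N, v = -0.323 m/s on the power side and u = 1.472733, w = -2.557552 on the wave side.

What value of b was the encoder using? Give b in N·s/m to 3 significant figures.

u + w = -1.084819;  u + w = √(2b)·v, so √(2b) = -1.084819/(-0.323) = 3.358573.
b = (√(2b))²/2 = 11.280011/2 = 5.640005.
(Check via u − w = 2F/√(2b): u − w = 4.030285, 2F/√(2b) = 4.030283.)

b = 5.64 N·s/m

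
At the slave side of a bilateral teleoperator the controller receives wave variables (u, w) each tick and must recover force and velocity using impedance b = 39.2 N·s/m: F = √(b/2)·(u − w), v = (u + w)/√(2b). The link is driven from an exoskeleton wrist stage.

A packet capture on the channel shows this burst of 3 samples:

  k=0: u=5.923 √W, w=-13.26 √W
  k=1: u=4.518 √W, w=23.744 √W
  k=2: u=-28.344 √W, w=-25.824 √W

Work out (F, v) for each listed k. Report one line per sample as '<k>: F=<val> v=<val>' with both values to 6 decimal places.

k=0: u−w=19.183000, u+w=-7.337000; √(b/2)=4.427189, √(2b)=8.854377; F=4.427189×19.183=84.926761, v=-7.337000/8.854377=-0.828630
k=1: u−w=-19.226000, u+w=28.262000; √(b/2)=4.427189, √(2b)=8.854377; F=4.427189×(-19.226)=-85.117130, v=28.262000/8.854377=3.191868
k=2: u−w=-2.520000, u+w=-54.168000; √(b/2)=4.427189, √(2b)=8.854377; F=4.427189×(-2.52)=-11.156516, v=-54.168000/8.854377=-6.117652

0: F=84.926761 v=-0.828630
1: F=-85.117130 v=3.191868
2: F=-11.156516 v=-6.117652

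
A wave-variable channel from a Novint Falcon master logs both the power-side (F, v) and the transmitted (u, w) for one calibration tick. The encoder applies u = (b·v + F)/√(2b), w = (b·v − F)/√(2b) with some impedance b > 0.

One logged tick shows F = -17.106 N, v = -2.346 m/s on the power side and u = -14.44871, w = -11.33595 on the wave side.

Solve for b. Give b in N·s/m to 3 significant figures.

b = 60.4 N·s/m

u + w = -25.78466;  u + w = √(2b)·v, so √(2b) = -25.78466/(-2.346) = 10.99090.
b = (√(2b))²/2 = 120.79996/2 = 60.39998.
(Check via u − w = 2F/√(2b): u − w = -3.11276, 2F/√(2b) = -3.11276.)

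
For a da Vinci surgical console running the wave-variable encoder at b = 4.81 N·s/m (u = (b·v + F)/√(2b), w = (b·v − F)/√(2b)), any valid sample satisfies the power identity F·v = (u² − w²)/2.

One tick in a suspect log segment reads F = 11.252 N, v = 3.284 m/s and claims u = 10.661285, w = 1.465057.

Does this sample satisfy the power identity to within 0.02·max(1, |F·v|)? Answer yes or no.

no

F·v = 11.252×3.284 = 36.951568 W.
(u² − w²)/2 = (113.662998 − 2.146392)/2 = 55.758303 W.
|Δ| = 18.806735;  2% of max(1, |F·v|) = 0.739031.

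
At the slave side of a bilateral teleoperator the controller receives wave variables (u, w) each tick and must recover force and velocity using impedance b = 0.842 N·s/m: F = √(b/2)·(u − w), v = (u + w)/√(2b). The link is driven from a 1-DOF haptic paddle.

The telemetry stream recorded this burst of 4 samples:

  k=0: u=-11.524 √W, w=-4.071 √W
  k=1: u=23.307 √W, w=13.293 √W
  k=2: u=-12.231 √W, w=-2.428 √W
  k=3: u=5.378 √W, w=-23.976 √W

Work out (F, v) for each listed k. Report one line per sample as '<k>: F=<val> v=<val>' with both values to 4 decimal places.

0: F=-4.8358 v=-12.0175
1: F=6.4975 v=28.2040
2: F=-6.3606 v=-11.2962
3: F=19.0462 v=-14.3316

k=0: u−w=-7.4530, u+w=-15.5950; √(b/2)=0.6488, √(2b)=1.2977; F=0.6488×(-7.453)=-4.8358, v=-15.5950/1.2977=-12.0175
k=1: u−w=10.0140, u+w=36.6000; √(b/2)=0.6488, √(2b)=1.2977; F=0.6488×10.014=6.4975, v=36.6000/1.2977=28.2040
k=2: u−w=-9.8030, u+w=-14.6590; √(b/2)=0.6488, √(2b)=1.2977; F=0.6488×(-9.803)=-6.3606, v=-14.6590/1.2977=-11.2962
k=3: u−w=29.3540, u+w=-18.5980; √(b/2)=0.6488, √(2b)=1.2977; F=0.6488×29.354=19.0462, v=-18.5980/1.2977=-14.3316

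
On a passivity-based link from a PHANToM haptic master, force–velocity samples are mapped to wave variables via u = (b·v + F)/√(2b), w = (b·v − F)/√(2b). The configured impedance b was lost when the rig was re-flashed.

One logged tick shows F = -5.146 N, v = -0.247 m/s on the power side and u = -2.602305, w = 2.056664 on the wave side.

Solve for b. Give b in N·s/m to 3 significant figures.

b = 2.44 N·s/m

u + w = -0.545641;  u + w = √(2b)·v, so √(2b) = -0.545641/(-0.247) = 2.209073.
b = (√(2b))²/2 = 4.880003/2 = 2.440001.
(Check via u − w = 2F/√(2b): u − w = -4.658969, 2F/√(2b) = -4.658968.)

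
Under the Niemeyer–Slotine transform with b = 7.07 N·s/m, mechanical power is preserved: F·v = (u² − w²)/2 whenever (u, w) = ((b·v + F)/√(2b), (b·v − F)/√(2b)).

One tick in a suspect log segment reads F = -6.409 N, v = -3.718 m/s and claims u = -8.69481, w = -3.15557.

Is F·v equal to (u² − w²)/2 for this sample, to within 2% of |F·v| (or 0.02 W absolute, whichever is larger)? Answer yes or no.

no

F·v = (-6.409)×(-3.718) = 23.8287 W.
(u² − w²)/2 = (75.5997 − 9.9576)/2 = 32.8210 W.
|Δ| = 8.9924;  2% of max(1, |F·v|) = 0.4766.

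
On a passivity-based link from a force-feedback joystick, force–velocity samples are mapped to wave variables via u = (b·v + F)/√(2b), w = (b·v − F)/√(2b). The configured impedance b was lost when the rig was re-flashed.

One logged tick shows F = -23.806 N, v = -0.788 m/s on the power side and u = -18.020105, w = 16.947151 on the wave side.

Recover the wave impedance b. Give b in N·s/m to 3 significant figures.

u + w = -1.072954;  u + w = √(2b)·v, so √(2b) = -1.072954/(-0.788) = 1.361617.
b = (√(2b))²/2 = 1.854000/2 = 0.927000.
(Check via u − w = 2F/√(2b): u − w = -34.967256, 2F/√(2b) = -34.967255.)

b = 0.927 N·s/m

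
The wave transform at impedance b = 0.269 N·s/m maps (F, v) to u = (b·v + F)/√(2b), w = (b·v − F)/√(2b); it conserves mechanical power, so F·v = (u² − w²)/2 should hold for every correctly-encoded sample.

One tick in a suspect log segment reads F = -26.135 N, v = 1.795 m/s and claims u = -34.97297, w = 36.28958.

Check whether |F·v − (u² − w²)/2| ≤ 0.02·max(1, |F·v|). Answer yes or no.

yes

F·v = (-26.135)×1.795 = -46.9123 W.
(u² − w²)/2 = (1223.1086 − 1316.9336)/2 = -46.9125 W.
|Δ| = 0.0002;  2% of max(1, |F·v|) = 0.9382.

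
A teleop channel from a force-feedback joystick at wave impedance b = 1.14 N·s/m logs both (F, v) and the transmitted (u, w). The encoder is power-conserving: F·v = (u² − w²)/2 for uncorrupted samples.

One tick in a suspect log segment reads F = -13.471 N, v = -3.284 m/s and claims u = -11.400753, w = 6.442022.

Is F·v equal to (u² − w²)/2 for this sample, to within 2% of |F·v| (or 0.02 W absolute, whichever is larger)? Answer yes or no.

F·v = (-13.471)×(-3.284) = 44.238764 W.
(u² − w²)/2 = (129.977169 − 41.499647)/2 = 44.238761 W.
|Δ| = 0.000003;  2% of max(1, |F·v|) = 0.884775.

yes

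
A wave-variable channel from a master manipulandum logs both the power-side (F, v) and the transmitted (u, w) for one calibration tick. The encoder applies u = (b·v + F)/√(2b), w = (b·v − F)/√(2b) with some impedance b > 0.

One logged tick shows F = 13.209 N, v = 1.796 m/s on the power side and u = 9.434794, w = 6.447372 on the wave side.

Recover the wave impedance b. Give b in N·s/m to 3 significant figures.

u + w = 15.882166;  u + w = √(2b)·v, so √(2b) = 15.882166/1.796 = 8.843077.
b = (√(2b))²/2 = 78.200008/2 = 39.100004.
(Check via u − w = 2F/√(2b): u − w = 2.987422, 2F/√(2b) = 2.987422.)

b = 39.1 N·s/m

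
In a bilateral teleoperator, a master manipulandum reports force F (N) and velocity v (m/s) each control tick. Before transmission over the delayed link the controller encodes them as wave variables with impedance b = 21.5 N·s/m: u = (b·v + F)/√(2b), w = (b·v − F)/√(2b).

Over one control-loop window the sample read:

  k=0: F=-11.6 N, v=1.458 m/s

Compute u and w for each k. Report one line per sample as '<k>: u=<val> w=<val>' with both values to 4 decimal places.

0: u=3.0114 w=6.5494

k=0: b·v=21.5×1.458=31.3470; √(2b)=6.5574; u=(31.3470+(-11.6))/6.5574=3.0114, w=(31.3470−(-11.6))/6.5574=6.5494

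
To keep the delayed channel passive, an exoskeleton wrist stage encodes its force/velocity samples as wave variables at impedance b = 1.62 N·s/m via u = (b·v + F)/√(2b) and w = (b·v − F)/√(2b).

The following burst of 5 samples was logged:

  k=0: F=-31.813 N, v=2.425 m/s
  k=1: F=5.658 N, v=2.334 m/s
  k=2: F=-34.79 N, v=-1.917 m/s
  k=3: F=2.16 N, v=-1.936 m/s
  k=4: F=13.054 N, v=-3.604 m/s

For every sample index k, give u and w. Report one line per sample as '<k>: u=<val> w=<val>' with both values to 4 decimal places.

0: u=-15.4914 w=19.8564
1: u=5.2439 w=-1.0427
2: u=-21.0531 w=17.6025
3: u=-0.5424 w=-2.9424
4: u=4.0086 w=-10.4958

k=0: b·v=1.62×2.425=3.9285; √(2b)=1.8000; u=(3.9285+(-31.813))/1.8000=-15.4914, w=(3.9285−(-31.813))/1.8000=19.8564
k=1: b·v=1.62×2.334=3.7811; √(2b)=1.8000; u=(3.7811+5.658)/1.8000=5.2439, w=(3.7811−5.658)/1.8000=-1.0427
k=2: b·v=1.62×(-1.917)=-3.1055; √(2b)=1.8000; u=(-3.1055+(-34.79))/1.8000=-21.0531, w=(-3.1055−(-34.79))/1.8000=17.6025
k=3: b·v=1.62×(-1.936)=-3.1363; √(2b)=1.8000; u=(-3.1363+2.16)/1.8000=-0.5424, w=(-3.1363−2.16)/1.8000=-2.9424
k=4: b·v=1.62×(-3.604)=-5.8385; √(2b)=1.8000; u=(-5.8385+13.054)/1.8000=4.0086, w=(-5.8385−13.054)/1.8000=-10.4958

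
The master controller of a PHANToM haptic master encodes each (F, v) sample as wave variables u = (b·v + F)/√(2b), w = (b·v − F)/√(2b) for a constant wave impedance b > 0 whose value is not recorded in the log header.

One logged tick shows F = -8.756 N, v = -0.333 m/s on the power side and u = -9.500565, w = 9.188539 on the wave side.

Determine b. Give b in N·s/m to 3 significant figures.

b = 0.439 N·s/m

u + w = -0.312026;  u + w = √(2b)·v, so √(2b) = -0.312026/(-0.333) = 0.937015.
b = (√(2b))²/2 = 0.877997/2 = 0.438999.
(Check via u − w = 2F/√(2b): u − w = -18.689104, 2F/√(2b) = -18.689135.)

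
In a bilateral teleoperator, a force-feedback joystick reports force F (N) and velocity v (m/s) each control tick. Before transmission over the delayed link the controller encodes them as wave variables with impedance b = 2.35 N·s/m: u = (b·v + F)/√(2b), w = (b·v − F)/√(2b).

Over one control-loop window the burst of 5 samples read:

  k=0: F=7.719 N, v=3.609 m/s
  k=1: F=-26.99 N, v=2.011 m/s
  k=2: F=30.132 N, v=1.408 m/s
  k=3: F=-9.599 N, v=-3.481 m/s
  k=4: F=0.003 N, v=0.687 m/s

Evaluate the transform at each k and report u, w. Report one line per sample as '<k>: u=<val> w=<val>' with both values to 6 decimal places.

0: u=7.472572 w=0.351554
1: u=-10.269687 w=14.629431
2: u=15.425091 w=-12.372620
3: u=-8.201003 w=0.654374
4: u=0.746074 w=0.743306

k=0: b·v=2.35×3.609=8.481150; √(2b)=2.167948; u=(8.481150+7.719)/2.167948=7.472572, w=(8.481150−7.719)/2.167948=0.351554
k=1: b·v=2.35×2.011=4.725850; √(2b)=2.167948; u=(4.725850+(-26.99))/2.167948=-10.269687, w=(4.725850−(-26.99))/2.167948=14.629431
k=2: b·v=2.35×1.408=3.308800; √(2b)=2.167948; u=(3.308800+30.132)/2.167948=15.425091, w=(3.308800−30.132)/2.167948=-12.372620
k=3: b·v=2.35×(-3.481)=-8.180350; √(2b)=2.167948; u=(-8.180350+(-9.599))/2.167948=-8.201003, w=(-8.180350−(-9.599))/2.167948=0.654374
k=4: b·v=2.35×0.687=1.614450; √(2b)=2.167948; u=(1.614450+0.003)/2.167948=0.746074, w=(1.614450−0.003)/2.167948=0.743306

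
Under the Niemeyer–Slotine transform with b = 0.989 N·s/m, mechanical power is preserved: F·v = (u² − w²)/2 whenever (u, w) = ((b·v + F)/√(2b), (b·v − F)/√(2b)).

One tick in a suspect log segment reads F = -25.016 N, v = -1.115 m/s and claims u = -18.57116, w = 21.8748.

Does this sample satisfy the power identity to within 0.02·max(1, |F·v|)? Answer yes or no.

F·v = (-25.016)×(-1.115) = 27.8928 W.
(u² − w²)/2 = (344.8880 − 478.5069)/2 = -66.8094 W.
|Δ| = 94.7023;  2% of max(1, |F·v|) = 0.5579.

no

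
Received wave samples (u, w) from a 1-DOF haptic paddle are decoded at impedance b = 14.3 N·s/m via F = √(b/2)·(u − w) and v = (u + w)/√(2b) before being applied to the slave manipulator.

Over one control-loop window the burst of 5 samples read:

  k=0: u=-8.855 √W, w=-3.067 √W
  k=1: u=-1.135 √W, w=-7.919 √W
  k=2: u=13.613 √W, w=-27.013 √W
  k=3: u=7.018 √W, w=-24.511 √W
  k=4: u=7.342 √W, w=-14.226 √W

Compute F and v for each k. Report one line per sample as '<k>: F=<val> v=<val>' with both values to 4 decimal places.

0: F=-15.4768 v=-2.2293
1: F=18.1401 v=-1.6930
2: F=108.6318 v=-2.5057
3: F=84.3069 v=-3.2710
4: F=57.6717 v=-1.2872

k=0: u−w=-5.7880, u+w=-11.9220; √(b/2)=2.6739, √(2b)=5.3479; F=2.6739×(-5.788)=-15.4768, v=-11.9220/5.3479=-2.2293
k=1: u−w=6.7840, u+w=-9.0540; √(b/2)=2.6739, √(2b)=5.3479; F=2.6739×6.784=18.1401, v=-9.0540/5.3479=-1.6930
k=2: u−w=40.6260, u+w=-13.4000; √(b/2)=2.6739, √(2b)=5.3479; F=2.6739×40.626=108.6318, v=-13.4000/5.3479=-2.5057
k=3: u−w=31.5290, u+w=-17.4930; √(b/2)=2.6739, √(2b)=5.3479; F=2.6739×31.529=84.3069, v=-17.4930/5.3479=-3.2710
k=4: u−w=21.5680, u+w=-6.8840; √(b/2)=2.6739, √(2b)=5.3479; F=2.6739×21.568=57.6717, v=-6.8840/5.3479=-1.2872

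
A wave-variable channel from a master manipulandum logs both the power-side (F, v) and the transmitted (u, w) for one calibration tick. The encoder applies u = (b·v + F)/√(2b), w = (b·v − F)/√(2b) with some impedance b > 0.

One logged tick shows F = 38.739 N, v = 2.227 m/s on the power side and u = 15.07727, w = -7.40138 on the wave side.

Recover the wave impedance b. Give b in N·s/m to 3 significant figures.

b = 5.94 N·s/m

u + w = 7.67589;  u + w = √(2b)·v, so √(2b) = 7.67589/2.227 = 3.44674.
b = (√(2b))²/2 = 11.88002/2 = 5.94001.
(Check via u − w = 2F/√(2b): u − w = 22.47865, 2F/√(2b) = 22.47863.)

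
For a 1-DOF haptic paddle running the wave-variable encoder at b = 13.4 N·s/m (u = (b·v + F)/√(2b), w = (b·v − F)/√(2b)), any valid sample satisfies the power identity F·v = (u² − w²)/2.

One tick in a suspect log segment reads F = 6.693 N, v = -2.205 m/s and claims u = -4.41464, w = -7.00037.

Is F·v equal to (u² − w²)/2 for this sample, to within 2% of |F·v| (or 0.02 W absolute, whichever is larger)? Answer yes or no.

F·v = 6.693×(-2.205) = -14.7581 W.
(u² − w²)/2 = (19.4890 − 49.0052)/2 = -14.7581 W.
|Δ| = 0.0000;  2% of max(1, |F·v|) = 0.2952.

yes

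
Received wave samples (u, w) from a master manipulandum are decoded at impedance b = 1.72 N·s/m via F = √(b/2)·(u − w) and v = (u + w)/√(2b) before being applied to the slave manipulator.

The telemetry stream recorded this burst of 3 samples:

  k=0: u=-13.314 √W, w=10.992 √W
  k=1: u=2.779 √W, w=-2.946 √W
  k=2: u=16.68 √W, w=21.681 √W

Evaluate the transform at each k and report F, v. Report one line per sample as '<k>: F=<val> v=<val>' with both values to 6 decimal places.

0: F=-22.540457 v=-1.251938
1: F=5.309147 v=-0.090040
2: F=-4.637737 v=20.682865

k=0: u−w=-24.306000, u+w=-2.322000; √(b/2)=0.927362, √(2b)=1.854724; F=0.927362×(-24.306)=-22.540457, v=-2.322000/1.854724=-1.251938
k=1: u−w=5.725000, u+w=-0.167000; √(b/2)=0.927362, √(2b)=1.854724; F=0.927362×5.725=5.309147, v=-0.167000/1.854724=-0.090040
k=2: u−w=-5.001000, u+w=38.361000; √(b/2)=0.927362, √(2b)=1.854724; F=0.927362×(-5.001)=-4.637737, v=38.361000/1.854724=20.682865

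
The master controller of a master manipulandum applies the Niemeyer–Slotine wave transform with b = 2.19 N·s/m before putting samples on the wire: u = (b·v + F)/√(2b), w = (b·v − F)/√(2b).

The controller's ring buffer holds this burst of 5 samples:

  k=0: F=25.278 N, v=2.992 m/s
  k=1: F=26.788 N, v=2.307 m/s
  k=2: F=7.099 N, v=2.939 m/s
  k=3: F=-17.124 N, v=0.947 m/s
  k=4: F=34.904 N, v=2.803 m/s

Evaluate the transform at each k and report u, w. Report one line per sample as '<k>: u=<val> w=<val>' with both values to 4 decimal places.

0: u=15.2092 w=-8.9474
1: u=15.2139 w=-10.3857
2: u=6.4675 w=-0.3166
3: u=-7.1912 w=9.1731
4: u=19.6109 w=-13.7447

k=0: b·v=2.19×2.992=6.5525; √(2b)=2.0928; u=(6.5525+25.278)/2.0928=15.2092, w=(6.5525−25.278)/2.0928=-8.9474
k=1: b·v=2.19×2.307=5.0523; √(2b)=2.0928; u=(5.0523+26.788)/2.0928=15.2139, w=(5.0523−26.788)/2.0928=-10.3857
k=2: b·v=2.19×2.939=6.4364; √(2b)=2.0928; u=(6.4364+7.099)/2.0928=6.4675, w=(6.4364−7.099)/2.0928=-0.3166
k=3: b·v=2.19×0.947=2.0739; √(2b)=2.0928; u=(2.0739+(-17.124))/2.0928=-7.1912, w=(2.0739−(-17.124))/2.0928=9.1731
k=4: b·v=2.19×2.803=6.1386; √(2b)=2.0928; u=(6.1386+34.904)/2.0928=19.6109, w=(6.1386−34.904)/2.0928=-13.7447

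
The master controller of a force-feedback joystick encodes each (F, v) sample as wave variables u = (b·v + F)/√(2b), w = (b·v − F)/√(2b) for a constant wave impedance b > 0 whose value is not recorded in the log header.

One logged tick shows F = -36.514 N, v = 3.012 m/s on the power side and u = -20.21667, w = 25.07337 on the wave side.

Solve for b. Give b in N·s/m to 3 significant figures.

u + w = 4.8567;  u + w = √(2b)·v, so √(2b) = 4.8567/3.012 = 1.6125.
b = (√(2b))²/2 = 2.6000/2 = 1.3000.
(Check via u − w = 2F/√(2b): u − w = -45.2900, 2F/√(2b) = -45.2901.)

b = 1.3 N·s/m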